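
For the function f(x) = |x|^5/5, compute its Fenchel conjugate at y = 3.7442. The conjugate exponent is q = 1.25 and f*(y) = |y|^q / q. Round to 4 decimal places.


The conjugate exponent q satisfies 1/p + 1/q = 1.
p = 5, so q = 5/(5 - 1) = 1.25
|y|^q = 3.7442^1.25 = 5.2083
f*(3.7442) = 5.2083 / 1.25 = 4.1667


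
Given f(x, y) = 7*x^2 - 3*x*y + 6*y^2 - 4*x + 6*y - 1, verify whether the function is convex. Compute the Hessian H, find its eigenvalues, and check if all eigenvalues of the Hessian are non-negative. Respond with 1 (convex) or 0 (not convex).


The Hessian of f(x,y) = 7*x^2 - 3*x*y + 6*y^2 - 4*x + 6*y - 1 is:
H = [[14, -3], [-3, 12]]
Trace = 14 + 12 = 26
Determinant = 14*12 - (-3)^2 = 159
Discriminant = (26)^2 - 4*159 = 40.0
Eigenvalues: lambda_1 = 9.8377, lambda_2 = 16.1623
The function is convex.

1


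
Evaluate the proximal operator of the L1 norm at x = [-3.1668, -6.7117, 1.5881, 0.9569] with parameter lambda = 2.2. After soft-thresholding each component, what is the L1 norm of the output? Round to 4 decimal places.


Soft-thresholding with lambda = 2.2:
prox(-3.1668) = sign(-3.1668)*max(|-3.1668| - 2.2, 0) = -0.9668
prox(-6.7117) = sign(-6.7117)*max(|-6.7117| - 2.2, 0) = -4.5117
prox(1.5881) = sign(1.5881)*max(|1.5881| - 2.2, 0) = 0.0
prox(0.9569) = sign(0.9569)*max(|0.9569| - 2.2, 0) = 0.0
prox(x) = [-0.9668, -4.5117, 0.0, 0.0]
||prox(x)||_1 = 0.9668 + 4.5117 + 0.0 + 0.0 = 5.4785


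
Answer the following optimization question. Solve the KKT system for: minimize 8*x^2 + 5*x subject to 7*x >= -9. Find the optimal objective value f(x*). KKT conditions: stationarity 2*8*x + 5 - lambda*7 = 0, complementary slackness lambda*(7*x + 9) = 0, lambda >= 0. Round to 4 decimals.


Step 1: Try lambda = 0 (constraint inactive).
Stationarity: 2*8*x + 5 = 0
x* = -5/(2*8) = -0.3125
Check constraint: 7*-0.3125 = -2.1875 >= -9 -- satisfied.
Step 2: Compute optimal value.
f(x*) = 8*(-0.3125)^2 + 5*(-0.3125) = -0.7813


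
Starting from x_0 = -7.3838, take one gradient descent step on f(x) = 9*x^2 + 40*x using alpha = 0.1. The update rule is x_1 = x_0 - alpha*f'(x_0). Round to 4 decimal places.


We compute the gradient at x_0 and apply the update.
f'(x) = 18*x + 40
f'(-7.3838) = 18*-7.3838 + 40 = -92.9084
x_1 = -7.3838 - 0.1*-92.9084 = 1.907


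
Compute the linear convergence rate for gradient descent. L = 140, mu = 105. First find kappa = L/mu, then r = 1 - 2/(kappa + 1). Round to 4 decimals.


Step 1: Compute the condition number.
kappa = L/mu = 140/105 = 1.3333
Step 2: Compute the convergence rate.
r = 1 - 2/(kappa + 1) = 1 - 2*mu/(L + mu) = (L - mu)/(L + mu) = 35/245 = 0.1429


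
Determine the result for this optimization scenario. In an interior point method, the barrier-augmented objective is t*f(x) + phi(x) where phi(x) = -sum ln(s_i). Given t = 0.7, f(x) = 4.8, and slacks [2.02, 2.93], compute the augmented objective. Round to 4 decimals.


Step 1: Compute log-barrier.
ln values: [0.7031, 1.075]
phi = -(0.7031 + 1.075) = -1.7781
Step 2: Compute augmented objective.
t*f(x) = 0.7*4.8 = 3.36
Total = 3.36 - 1.7781 = 1.5819


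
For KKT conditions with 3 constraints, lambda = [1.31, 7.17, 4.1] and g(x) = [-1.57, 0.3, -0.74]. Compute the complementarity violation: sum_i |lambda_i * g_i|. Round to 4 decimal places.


KKT complementary slackness check:
lambda_1 * g_1 = 1.31 * -1.57 = -2.0567
lambda_2 * g_2 = 7.17 * 0.3 = 2.151
lambda_3 * g_3 = 4.1 * -0.74 = -3.034
Total violation = 2.0567 + 2.151 + 3.034 = 7.2417


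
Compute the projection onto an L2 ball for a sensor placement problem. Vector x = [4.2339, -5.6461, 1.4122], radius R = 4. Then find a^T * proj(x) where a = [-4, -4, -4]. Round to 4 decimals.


Step 1: Compute ||x|| (intermediates to 6 decimals).
||x|| = sqrt(4.2339^2 + (-5.6461)^2 + 1.4122^2) = 7.197129
Step 2: Project.
Since ||x|| > R, scale = R/||x|| = 4/7.197129 = 0.555777, proj(x) = scale * x
proj(x) = [2.353104, -3.137973, 0.784868]
Step 3: Dot product.
a^T * proj(x) = -4*2.353104 - 4*(-3.137973) - 4*0.784868 = -0.0


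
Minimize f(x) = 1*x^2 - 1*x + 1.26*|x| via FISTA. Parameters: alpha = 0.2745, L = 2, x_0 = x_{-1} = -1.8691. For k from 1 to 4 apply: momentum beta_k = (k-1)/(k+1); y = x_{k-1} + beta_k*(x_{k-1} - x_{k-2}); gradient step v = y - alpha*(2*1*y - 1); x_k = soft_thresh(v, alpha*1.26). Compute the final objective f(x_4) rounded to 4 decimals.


FISTA on f(x) = 1*x^2 - 1*x + 1.26*|x|
L = 2, alpha = 0.2745
Iteration 1: beta = 0.0, y = -1.8691 + 0.0*(-1.8691 + 1.8691) = -1.8691
  grad(y) = -4.7382, v = y - alpha*grad = -0.5685
  prox(v) = soft_thresh(-0.5685, 0.3459) = -0.2226
Iteration 2: beta = 0.3333, y = -0.2226 + 0.3333*(-0.2226 + 1.8691) = 0.3262
  grad(y) = -0.3475, v = y - alpha*grad = 0.4216
  prox(v) = soft_thresh(0.4216, 0.3459) = 0.0758
Iteration 3: beta = 0.5, y = 0.0758 + 0.5*(0.0758 + 0.2226) = 0.2249
  grad(y) = -0.5501, v = y - alpha*grad = 0.3759
  prox(v) = soft_thresh(0.3759, 0.3459) = 0.0301
Iteration 4: beta = 0.6, y = 0.0301 + 0.6*(0.0301 - 0.0758) = 0.0027
  grad(y) = -0.9947, v = y - alpha*grad = 0.2757
  prox(v) = soft_thresh(0.2757, 0.3459) = 0.0
f(x_4) = 1*0.0^2 - 1*0.0 + 1.26*|0.0| = 0.0


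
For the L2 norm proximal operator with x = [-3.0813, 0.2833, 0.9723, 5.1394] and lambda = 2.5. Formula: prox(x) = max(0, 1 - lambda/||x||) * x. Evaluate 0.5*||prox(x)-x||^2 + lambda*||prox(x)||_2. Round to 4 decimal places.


Step 1: Compute ||x||.
||x|| = 6.0773
Step 2: Compute scaling factor.
scale = max(0, 1 - 2.5/6.0773) = 0.5886
Step 3: prox(x) = [-1.8138, 0.1668, 0.5723, 3.0252]
||prox(x)|| = 3.5773
Step 4: Proximal objective.
0.5*||prox-x||^2 = 3.125
lambda*||prox|| = 8.9433
Total = 12.0682


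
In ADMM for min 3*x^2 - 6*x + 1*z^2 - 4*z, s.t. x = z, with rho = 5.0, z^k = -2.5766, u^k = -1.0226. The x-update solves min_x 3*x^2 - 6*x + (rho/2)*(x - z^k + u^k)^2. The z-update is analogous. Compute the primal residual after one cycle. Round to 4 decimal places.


ADMM iteration with rho = 5.0, z^k = -2.5766, u^k = -1.0226
Step 1: x-update.
Minimize 3*x^2 - 6*x + (5.0/2)*(x + 2.5766 - 1.0226)^2
FOC: (2*3 + 5.0)*x = 6 + 5.0*(-2.5766 + 1.0226)
x^{k+1} = -0.1609
Step 2: z-update.
Minimize 1*z^2 - 4*z + (5.0/2)*(-0.1609 - z - 1.0226)^2
FOC: (2*1 + 5.0)*z = 4 + 5.0*(-0.1609 - 1.0226)
z^{k+1} = -0.2739
Step 3: u-update.
u^{k+1} = -1.0226 - 0.1609 + 0.2739 = -0.9096
Step 4: Primal residual = |-0.1609 + 0.2739| = 0.113


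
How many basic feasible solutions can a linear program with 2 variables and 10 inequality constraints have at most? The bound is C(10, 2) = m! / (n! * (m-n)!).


Each vertex corresponds to some choice of n active constraints out of m, so the number of vertices is at most C(m, n) = m! / (n!(m-n)!).
m = 10, n = 2
Numerator: 10 * 9
Denominator: 2! = 2
C(10, 2) = 45


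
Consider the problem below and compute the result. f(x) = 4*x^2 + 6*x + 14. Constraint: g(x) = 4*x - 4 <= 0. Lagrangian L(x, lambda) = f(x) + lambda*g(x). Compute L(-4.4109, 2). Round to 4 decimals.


Step 1: Evaluate f(x).
f(-4.4109) = 4*(-4.4109)^2 + 6*(-4.4109) + 14 = 65.3588
Step 2: Evaluate g(x).
g(-4.4109) = 4*-4.4109 - 4 = -21.6436
Step 3: Compute Lagrangian.
L = 65.3588 + 2*-21.6436 = 22.0716


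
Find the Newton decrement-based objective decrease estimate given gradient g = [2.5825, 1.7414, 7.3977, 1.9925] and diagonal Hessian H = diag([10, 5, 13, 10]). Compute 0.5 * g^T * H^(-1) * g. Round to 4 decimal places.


Step 1: H is diagonal, so H^(-1) * g = [0.2583, 0.3483, 0.5691, 0.1993].
Step 2: g^T H^(-1) g = sum_i g_i^2 / H_ii
  = (2.5825)^2/10 + (1.7414)^2/5 + (7.3977)^2/13 + (1.9925)^2/10
  = 0.6669 + 0.6065 + 4.2097 + 0.397 = 5.8801
Step 3: Objective decrease = 0.5 * g^T H^(-1) g = 2.9401


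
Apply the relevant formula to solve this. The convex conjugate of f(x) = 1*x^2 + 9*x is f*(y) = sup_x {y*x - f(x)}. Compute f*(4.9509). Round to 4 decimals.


f*(y) = sup_x {y*x - a*x^2 - b*x} = sup_x {(y-b)*x - a*x^2}
FOC: (y - b) - 2a*x = 0 => x* = (y - b)/(2a)
x* = (4.9509 - 9)/(2*1) = -2.0246
f*(4.9509) = (y-b)^2/(4a) = (4.9509 - 9)^2/(4*1)
= 16.3952/4 = 4.0988


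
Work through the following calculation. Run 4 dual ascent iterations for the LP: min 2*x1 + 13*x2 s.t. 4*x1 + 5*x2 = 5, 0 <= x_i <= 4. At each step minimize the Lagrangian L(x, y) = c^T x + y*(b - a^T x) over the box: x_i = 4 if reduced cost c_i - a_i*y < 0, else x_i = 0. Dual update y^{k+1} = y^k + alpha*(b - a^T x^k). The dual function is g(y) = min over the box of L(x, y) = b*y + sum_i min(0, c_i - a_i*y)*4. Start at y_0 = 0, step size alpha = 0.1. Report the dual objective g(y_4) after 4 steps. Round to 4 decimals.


Dual ascent for LP: min 2*x1 + 13*x2, 4*x1 + 5*x2 = 5, 0 <= x_i <= 4
Step 1: y^k = 0.0, reduced costs: (2.0, 13.0)
  x^k = (0.0, 0.0), subgradient = b - a^T x = 5.0
  y^{k+1} = 0.0 + 0.1*5.0 = 0.5
Step 2: y^k = 0.5, reduced costs: (0.0, 10.5)
  x^k = (0.0, 0.0), subgradient = b - a^T x = 5.0
  y^{k+1} = 0.5 + 0.1*5.0 = 1.0
Step 3: y^k = 1.0, reduced costs: (-2.0, 8.0)
  x^k = (4.0, 0.0), subgradient = b - a^T x = -11.0
  y^{k+1} = 1.0 + 0.1*-11.0 = -0.1
Step 4: y^k = -0.1, reduced costs: (2.4, 13.5)
  x^k = (0.0, 0.0), subgradient = b - a^T x = 5.0
  y^{k+1} = -0.1 + 0.1*5.0 = 0.4
Dual objective at y_4 = 0.4: reduced costs (0.4, 11.0), box minimizer x = (0.0, 0.0)
g(y_4) = b*y + (c1 - a1*y)*x1 + (c2 - a2*y)*x2 = 5*0.4 + 0.4*0.0 + 11.0*0.0 = 2.0 + 0.0 + 0.0 = 2.0


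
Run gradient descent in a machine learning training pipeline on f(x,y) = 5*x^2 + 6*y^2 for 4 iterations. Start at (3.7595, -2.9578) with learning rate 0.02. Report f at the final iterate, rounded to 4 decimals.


Gradient descent on f(x,y) = 5*x^2 + 6*y^2.
Starting point: (3.7595, -2.9578), alpha = 0.02
Step 1: grad_x = 2*5*3.7595 = 37.595, grad_y = 2*6*-2.9578 = -35.4936
  x_1 = 3.7595 - 0.02*37.595 = 3.0076
  y_1 = -2.9578 - 0.02*-35.4936 = -2.2479
Step 2: grad_x = 2*5*3.0076 = 30.076, grad_y = 2*6*-2.2479 = -26.9751
  x_2 = 3.0076 - 0.02*30.076 = 2.4061
  y_2 = -2.2479 - 0.02*-26.9751 = -1.7084
Step 3: grad_x = 2*5*2.4061 = 24.0608, grad_y = 2*6*-1.7084 = -20.5011
  x_3 = 2.4061 - 0.02*24.0608 = 1.9249
  y_3 = -1.7084 - 0.02*-20.5011 = -1.2984
Step 4: grad_x = 2*5*1.9249 = 19.2486, grad_y = 2*6*-1.2984 = -15.5808
  x_4 = 1.9249 - 0.02*19.2486 = 1.5399
  y_4 = -1.2984 - 0.02*-15.5808 = -0.9868
f(1.5399, -0.9868) = 5*1.5399^2 + 6*(-0.9868)^2 = 17.6988


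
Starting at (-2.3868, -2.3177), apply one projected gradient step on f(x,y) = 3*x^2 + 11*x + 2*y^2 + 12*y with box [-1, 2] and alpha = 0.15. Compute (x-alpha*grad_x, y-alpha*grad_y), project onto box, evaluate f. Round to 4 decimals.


Step 1: Compute gradient at (-2.3868, -2.3177).
grad_x = 2*3*-2.3868 + 11 = -3.3208
grad_y = 2*2*-2.3177 + 12 = 2.7292
Step 2: Gradient step.
x_raw = -2.3868 - 0.15*-3.3208 = -1.8887
y_raw = -2.3177 - 0.15*2.7292 = -2.7271
Step 3: Project onto [-1, 2].
x_proj = clip(-1.8887) = -1.0
y_proj = clip(-2.7271) = -1.0
Step 4: Evaluate f.
f(-1.0, -1.0) = -18.0


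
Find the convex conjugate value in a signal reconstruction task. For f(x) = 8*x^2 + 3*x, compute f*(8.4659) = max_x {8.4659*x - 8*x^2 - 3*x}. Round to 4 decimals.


f*(y) = sup_x {y*x - a*x^2 - b*x} = sup_x {(y-b)*x - a*x^2}
FOC: (y - b) - 2a*x = 0 => x* = (y - b)/(2a)
x* = (8.4659 - 3)/(2*8) = 0.3416
f*(8.4659) = (y-b)^2/(4a) = (8.4659 - 3)^2/(4*8)
= 29.8761/32 = 0.9336


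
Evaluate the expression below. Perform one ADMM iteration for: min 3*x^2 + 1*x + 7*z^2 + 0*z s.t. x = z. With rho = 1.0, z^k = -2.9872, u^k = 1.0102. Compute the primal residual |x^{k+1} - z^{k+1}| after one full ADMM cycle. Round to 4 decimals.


ADMM iteration with rho = 1.0, z^k = -2.9872, u^k = 1.0102
Step 1: x-update.
Minimize 3*x^2 + 1*x + (1.0/2)*(x + 2.9872 + 1.0102)^2
FOC: (2*3 + 1.0)*x = -1 + 1.0*(-2.9872 - 1.0102)
x^{k+1} = -0.7139
Step 2: z-update.
Minimize 7*z^2 + 0*z + (1.0/2)*(-0.7139 - z + 1.0102)^2
FOC: (2*7 + 1.0)*z = 0 + 1.0*(-0.7139 + 1.0102)
z^{k+1} = 0.0198
Step 3: u-update.
u^{k+1} = 1.0102 - 0.7139 - 0.0198 = 0.2765
Step 4: Primal residual = |-0.7139 - 0.0198| = 0.7337


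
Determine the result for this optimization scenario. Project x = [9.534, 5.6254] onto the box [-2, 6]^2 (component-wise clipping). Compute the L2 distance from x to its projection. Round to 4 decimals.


Project each component onto [-2, 6].
clip(9.534) = 6.0, clip(5.6254) = 5.6254
Projection = [6.0, 5.6254]
Squared diffs: [12.4892, 0.0]
Distance = sqrt(12.4892) = 3.534


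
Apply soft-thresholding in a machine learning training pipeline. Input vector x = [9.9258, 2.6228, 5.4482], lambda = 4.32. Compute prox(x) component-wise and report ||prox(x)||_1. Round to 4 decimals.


Soft-thresholding with lambda = 4.32:
prox(9.9258) = sign(9.9258)*max(|9.9258| - 4.32, 0) = 5.6058
prox(2.6228) = sign(2.6228)*max(|2.6228| - 4.32, 0) = 0.0
prox(5.4482) = sign(5.4482)*max(|5.4482| - 4.32, 0) = 1.1282
prox(x) = [5.6058, 0.0, 1.1282]
||prox(x)||_1 = 5.6058 + 0.0 + 1.1282 = 6.734


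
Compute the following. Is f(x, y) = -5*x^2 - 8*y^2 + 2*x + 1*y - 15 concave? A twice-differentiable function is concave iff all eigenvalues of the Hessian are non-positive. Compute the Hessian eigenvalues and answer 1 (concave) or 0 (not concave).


The Hessian of f(x,y) = -5*x^2 - 8*y^2 + 2*x + 1*y - 15 is:
H = [[-10, 0], [0, -16]]
Trace = -10 - 16 = -26
Determinant = -10*-16 - (0)^2 = 160
Discriminant = (-26)^2 - 4*160 = 36.0
Eigenvalues: lambda_1 = -16.0, lambda_2 = -10.0
The function is concave.

1


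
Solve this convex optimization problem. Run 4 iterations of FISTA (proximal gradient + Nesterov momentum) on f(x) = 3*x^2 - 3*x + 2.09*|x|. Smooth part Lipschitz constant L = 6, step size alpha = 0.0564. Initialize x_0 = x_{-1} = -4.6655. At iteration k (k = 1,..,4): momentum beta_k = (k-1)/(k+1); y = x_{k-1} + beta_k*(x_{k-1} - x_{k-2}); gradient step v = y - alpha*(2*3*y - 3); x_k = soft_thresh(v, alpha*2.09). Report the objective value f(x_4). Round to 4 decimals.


FISTA on f(x) = 3*x^2 - 3*x + 2.09*|x|
L = 6, alpha = 0.0564
Iteration 1: beta = 0.0, y = -4.6655 + 0.0*(-4.6655 + 4.6655) = -4.6655
  grad(y) = -30.993, v = y - alpha*grad = -2.9175
  prox(v) = soft_thresh(-2.9175, 0.1179) = -2.7996
Iteration 2: beta = 0.3333, y = -2.7996 + 0.3333*(-2.7996 + 4.6655) = -2.1777
  grad(y) = -16.066, v = y - alpha*grad = -1.2715
  prox(v) = soft_thresh(-1.2715, 0.1179) = -1.1537
Iteration 3: beta = 0.5, y = -1.1537 + 0.5*(-1.1537 + 2.7996) = -0.3307
  grad(y) = -4.9841, v = y - alpha*grad = -0.0496
  prox(v) = soft_thresh(-0.0496, 0.1179) = 0.0
Iteration 4: beta = 0.6, y = 0.0 + 0.6*(0.0 + 1.1537) = 0.6922
  grad(y) = 1.1532, v = y - alpha*grad = 0.6272
  prox(v) = soft_thresh(0.6272, 0.1179) = 0.5093
f(x_4) = 3*0.5093^2 - 3*0.5093 + 2.09*|0.5093| = 0.3147


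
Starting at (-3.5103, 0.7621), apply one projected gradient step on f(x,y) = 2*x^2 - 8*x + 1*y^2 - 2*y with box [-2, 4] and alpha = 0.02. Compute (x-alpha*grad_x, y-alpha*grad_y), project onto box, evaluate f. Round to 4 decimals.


Step 1: Compute gradient at (-3.5103, 0.7621).
grad_x = 2*2*-3.5103 - 8 = -22.0412
grad_y = 2*1*0.7621 - 2 = -0.4758
Step 2: Gradient step.
x_raw = -3.5103 - 0.02*-22.0412 = -3.0695
y_raw = 0.7621 - 0.02*-0.4758 = 0.7716
Step 3: Project onto [-2, 4].
x_proj = clip(-3.0695) = -2.0
y_proj = clip(0.7716) = 0.7716
Step 4: Evaluate f.
f(-2.0, 0.7716) = 23.0522


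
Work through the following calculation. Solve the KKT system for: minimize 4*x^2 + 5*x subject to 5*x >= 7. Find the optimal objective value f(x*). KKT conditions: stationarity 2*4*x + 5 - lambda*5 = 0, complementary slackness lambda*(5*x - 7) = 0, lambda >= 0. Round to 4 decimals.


Step 1: Try lambda = 0 (constraint inactive).
x_unc = -5/(2*4) = -0.625
Check: 5*-0.625 = -3.125 < 7 -- violated!
Step 2: Constraint must be active: 5*x = 7
x* = 7/5 = 1.4
lambda = (2*4*1.4 + 5)/5 = 3.24
Step 3: Compute optimal value.
f(x*) = 4*1.4^2 + 5*1.4 = 14.84


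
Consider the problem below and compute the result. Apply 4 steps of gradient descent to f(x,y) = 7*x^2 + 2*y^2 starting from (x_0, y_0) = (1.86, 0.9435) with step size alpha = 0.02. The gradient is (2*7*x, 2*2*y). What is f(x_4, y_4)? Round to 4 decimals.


Gradient descent on f(x,y) = 7*x^2 + 2*y^2.
Starting point: (1.86, 0.9435), alpha = 0.02
Step 1: grad_x = 2*7*1.86 = 26.04, grad_y = 2*2*0.9435 = 3.774
  x_1 = 1.86 - 0.02*26.04 = 1.3392
  y_1 = 0.9435 - 0.02*3.774 = 0.868
Step 2: grad_x = 2*7*1.3392 = 18.7488, grad_y = 2*2*0.868 = 3.4721
  x_2 = 1.3392 - 0.02*18.7488 = 0.9642
  y_2 = 0.868 - 0.02*3.4721 = 0.7986
Step 3: grad_x = 2*7*0.9642 = 13.4991, grad_y = 2*2*0.7986 = 3.1943
  x_3 = 0.9642 - 0.02*13.4991 = 0.6942
  y_3 = 0.7986 - 0.02*3.1943 = 0.7347
Step 4: grad_x = 2*7*0.6942 = 9.7194, grad_y = 2*2*0.7347 = 2.9388
  x_4 = 0.6942 - 0.02*9.7194 = 0.4999
  y_4 = 0.7347 - 0.02*2.9388 = 0.6759
f(0.4999, 0.6759) = 7*0.4999^2 + 2*0.6759^2 = 2.6627


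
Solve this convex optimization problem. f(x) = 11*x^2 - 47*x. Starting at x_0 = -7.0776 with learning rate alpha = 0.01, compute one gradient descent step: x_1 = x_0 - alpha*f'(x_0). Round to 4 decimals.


We compute the gradient at x_0 and apply the update.
f'(x) = 22*x - 47
f'(-7.0776) = 22*-7.0776 - 47 = -202.7072
x_1 = -7.0776 - 0.01*-202.7072 = -5.0505


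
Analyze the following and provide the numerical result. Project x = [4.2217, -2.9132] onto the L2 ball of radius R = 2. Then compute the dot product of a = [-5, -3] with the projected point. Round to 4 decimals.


Step 1: Compute ||x|| (intermediates to 6 decimals).
||x|| = sqrt(4.2217^2 + (-2.9132)^2) = 5.129277
Step 2: Project.
Since ||x|| > R, scale = R/||x|| = 2/5.129277 = 0.389919, proj(x) = scale * x
proj(x) = [1.646121, -1.135912]
Step 3: Dot product.
a^T * proj(x) = -5*1.646121 - 3*(-1.135912) = -4.8229


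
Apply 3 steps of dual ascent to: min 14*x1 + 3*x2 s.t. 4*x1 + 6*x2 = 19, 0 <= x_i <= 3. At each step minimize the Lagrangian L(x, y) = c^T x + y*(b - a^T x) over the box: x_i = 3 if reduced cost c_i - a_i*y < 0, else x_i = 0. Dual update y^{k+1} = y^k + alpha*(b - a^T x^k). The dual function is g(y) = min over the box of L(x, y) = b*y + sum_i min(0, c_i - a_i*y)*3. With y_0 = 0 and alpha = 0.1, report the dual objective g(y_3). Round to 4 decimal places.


Dual ascent for LP: min 14*x1 + 3*x2, 4*x1 + 6*x2 = 19, 0 <= x_i <= 3
Step 1: y^k = 0.0, reduced costs: (14.0, 3.0)
  x^k = (0.0, 0.0), subgradient = b - a^T x = 19.0
  y^{k+1} = 0.0 + 0.1*19.0 = 1.9
Step 2: y^k = 1.9, reduced costs: (6.4, -8.4)
  x^k = (0.0, 3.0), subgradient = b - a^T x = 1.0
  y^{k+1} = 1.9 + 0.1*1.0 = 2.0
Step 3: y^k = 2.0, reduced costs: (6.0, -9.0)
  x^k = (0.0, 3.0), subgradient = b - a^T x = 1.0
  y^{k+1} = 2.0 + 0.1*1.0 = 2.1
Dual objective at y_3 = 2.1: reduced costs (5.6, -9.6), box minimizer x = (0.0, 3.0)
g(y_3) = b*y + (c1 - a1*y)*x1 + (c2 - a2*y)*x2 = 19*2.1 + 5.6*0.0 + (-9.6)*3.0 = 39.9 + 0.0 - 28.8 = 11.1


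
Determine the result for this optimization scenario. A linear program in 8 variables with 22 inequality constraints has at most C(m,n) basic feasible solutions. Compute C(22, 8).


Each vertex corresponds to some choice of n active constraints out of m, so the number of vertices is at most C(m, n) = m! / (n!(m-n)!).
m = 22, n = 8
Numerator: 22 * 21 * 20 * 19 * 18 * 17 * 16 * 15
Denominator: 8! = 40320
C(22, 8) = 319770


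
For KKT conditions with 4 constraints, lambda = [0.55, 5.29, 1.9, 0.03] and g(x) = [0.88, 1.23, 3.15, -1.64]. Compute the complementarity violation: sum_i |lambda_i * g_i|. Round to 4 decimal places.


KKT complementary slackness check:
lambda_1 * g_1 = 0.55 * 0.88 = 0.484
lambda_2 * g_2 = 5.29 * 1.23 = 6.5067
lambda_3 * g_3 = 1.9 * 3.15 = 5.985
lambda_4 * g_4 = 0.03 * -1.64 = -0.0492
Total violation = 0.484 + 6.5067 + 5.985 + 0.0492 = 13.0249


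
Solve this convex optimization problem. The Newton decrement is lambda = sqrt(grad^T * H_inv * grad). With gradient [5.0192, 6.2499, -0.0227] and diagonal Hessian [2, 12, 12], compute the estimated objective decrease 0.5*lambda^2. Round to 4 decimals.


Step 1: H is diagonal, so H^(-1) * g = [2.5096, 0.5208, -0.0019].
Step 2: g^T H^(-1) g = sum_i g_i^2 / H_ii
  = (5.0192)^2/2 + (6.2499)^2/12 + (-0.0227)^2/12
  = 12.5962 + 3.2551 + 0.0 = 15.8513
Step 3: Objective decrease = 0.5 * g^T H^(-1) g = 7.9257


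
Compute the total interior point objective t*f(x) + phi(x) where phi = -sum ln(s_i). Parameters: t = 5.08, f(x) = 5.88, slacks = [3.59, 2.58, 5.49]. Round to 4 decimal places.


Step 1: Compute log-barrier.
ln values: [1.2782, 0.9478, 1.7029]
phi = -(1.2782 + 0.9478 + 1.7029) = -3.9289
Step 2: Compute augmented objective.
t*f(x) = 5.08*5.88 = 29.8704
Total = 29.8704 - 3.9289 = 25.9415


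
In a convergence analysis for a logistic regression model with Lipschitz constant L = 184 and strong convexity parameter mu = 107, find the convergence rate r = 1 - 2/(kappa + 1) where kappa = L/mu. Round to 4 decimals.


Step 1: Compute the condition number.
kappa = L/mu = 184/107 = 1.7196
Step 2: Compute the convergence rate.
r = 1 - 2/(kappa + 1) = 1 - 2*mu/(L + mu) = (L - mu)/(L + mu) = 77/291 = 0.2646


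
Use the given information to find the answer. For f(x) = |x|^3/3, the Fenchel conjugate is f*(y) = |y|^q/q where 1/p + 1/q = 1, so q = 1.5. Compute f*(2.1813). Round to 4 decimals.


The conjugate exponent q satisfies 1/p + 1/q = 1.
p = 3, so q = 3/(3 - 1) = 1.5
|y|^q = 2.1813^1.5 = 3.2216
f*(2.1813) = 3.2216 / 1.5 = 2.1477


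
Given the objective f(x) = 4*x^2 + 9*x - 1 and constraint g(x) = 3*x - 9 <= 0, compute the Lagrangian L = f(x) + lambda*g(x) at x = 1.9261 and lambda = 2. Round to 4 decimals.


Step 1: Evaluate f(x).
f(1.9261) = 4*1.9261^2 + 9*1.9261 - 1 = 31.1743
Step 2: Evaluate g(x).
g(1.9261) = 3*1.9261 - 9 = -3.2217
Step 3: Compute Lagrangian.
L = 31.1743 + 2*-3.2217 = 24.7309


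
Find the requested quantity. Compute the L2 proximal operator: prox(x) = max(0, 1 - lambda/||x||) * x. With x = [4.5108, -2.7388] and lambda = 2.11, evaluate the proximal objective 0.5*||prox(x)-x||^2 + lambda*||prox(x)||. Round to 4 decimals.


Step 1: Compute ||x||.
||x|| = 5.2772
Step 2: Compute scaling factor.
scale = max(0, 1 - 2.11/5.2772) = 0.6002
Step 3: prox(x) = [2.7072, -1.6437]
||prox(x)|| = 3.1672
Step 4: Proximal objective.
0.5*||prox-x||^2 = 2.2261
lambda*||prox|| = 6.6828
Total = 8.9087


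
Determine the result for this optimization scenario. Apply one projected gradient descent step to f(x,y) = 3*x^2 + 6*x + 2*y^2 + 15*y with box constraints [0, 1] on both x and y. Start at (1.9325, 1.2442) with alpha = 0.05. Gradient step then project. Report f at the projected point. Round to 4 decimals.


Step 1: Compute gradient at (1.9325, 1.2442).
grad_x = 2*3*1.9325 + 6 = 17.595
grad_y = 2*2*1.2442 + 15 = 19.9768
Step 2: Gradient step.
x_raw = 1.9325 - 0.05*17.595 = 1.0528
y_raw = 1.2442 - 0.05*19.9768 = 0.2454
Step 3: Project onto [0, 1].
x_proj = clip(1.0528) = 1.0
y_proj = clip(0.2454) = 0.2454
Step 4: Evaluate f.
f(1.0, 0.2454) = 12.8008


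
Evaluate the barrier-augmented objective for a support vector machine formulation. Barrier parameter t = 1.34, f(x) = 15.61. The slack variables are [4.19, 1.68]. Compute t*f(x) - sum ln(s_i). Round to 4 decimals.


Step 1: Compute log-barrier.
ln values: [1.4327, 0.5188]
phi = -(1.4327 + 0.5188) = -1.9515
Step 2: Compute augmented objective.
t*f(x) = 1.34*15.61 = 20.9174
Total = 20.9174 - 1.9515 = 18.9659


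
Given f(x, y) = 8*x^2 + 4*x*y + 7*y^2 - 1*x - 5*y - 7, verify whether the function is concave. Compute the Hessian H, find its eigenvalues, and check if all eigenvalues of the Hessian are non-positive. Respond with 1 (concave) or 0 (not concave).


The Hessian of f(x,y) = 8*x^2 + 4*x*y + 7*y^2 - 1*x - 5*y - 7 is:
H = [[16, 4], [4, 14]]
Trace = 16 + 14 = 30
Determinant = 16*14 - (4)^2 = 208
Discriminant = (30)^2 - 4*208 = 68.0
Eigenvalues: lambda_1 = 10.8769, lambda_2 = 19.1231
The function is not concave.

0


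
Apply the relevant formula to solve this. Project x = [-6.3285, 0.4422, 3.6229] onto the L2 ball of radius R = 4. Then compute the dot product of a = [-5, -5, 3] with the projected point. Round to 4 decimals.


Step 1: Compute ||x|| (intermediates to 6 decimals).
||x|| = sqrt((-6.3285)^2 + 0.4422^2 + 3.6229^2) = 7.305536
Step 2: Project.
Since ||x|| > R, scale = R/||x|| = 4/7.305536 = 0.54753, proj(x) = scale * x
proj(x) = [-3.465044, 0.242118, 1.983646]
Step 3: Dot product.
a^T * proj(x) = -5*(-3.465044) - 5*0.242118 + 3*1.983646 = 22.0656


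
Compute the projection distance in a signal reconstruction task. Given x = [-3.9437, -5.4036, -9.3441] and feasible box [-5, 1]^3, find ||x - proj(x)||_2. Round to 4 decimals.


Project each component onto [-5, 1].
clip(-3.9437) = -3.9437, clip(-5.4036) = -5.0, clip(-9.3441) = -5.0
Projection = [-3.9437, -5.0, -5.0]
Squared diffs: [0.0, 0.1629, 18.8712]
Distance = sqrt(19.0341) = 4.3628


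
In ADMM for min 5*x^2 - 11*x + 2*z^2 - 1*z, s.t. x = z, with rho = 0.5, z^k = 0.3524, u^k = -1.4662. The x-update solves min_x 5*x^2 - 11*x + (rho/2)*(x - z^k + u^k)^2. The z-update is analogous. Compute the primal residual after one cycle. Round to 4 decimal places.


ADMM iteration with rho = 0.5, z^k = 0.3524, u^k = -1.4662
Step 1: x-update.
Minimize 5*x^2 - 11*x + (0.5/2)*(x - 0.3524 - 1.4662)^2
FOC: (2*5 + 0.5)*x = 11 + 0.5*(0.3524 + 1.4662)
x^{k+1} = 1.1342
Step 2: z-update.
Minimize 2*z^2 - 1*z + (0.5/2)*(1.1342 - z - 1.4662)^2
FOC: (2*2 + 0.5)*z = 1 + 0.5*(1.1342 - 1.4662)
z^{k+1} = 0.1853
Step 3: u-update.
u^{k+1} = -1.4662 + 1.1342 - 0.1853 = -0.5173
Step 4: Primal residual = |1.1342 - 0.1853| = 0.9489


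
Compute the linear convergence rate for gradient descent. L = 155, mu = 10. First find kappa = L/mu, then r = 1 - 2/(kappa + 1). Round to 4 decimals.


Step 1: Compute the condition number.
kappa = L/mu = 155/10 = 15.5
Step 2: Compute the convergence rate.
r = 1 - 2/(kappa + 1) = 1 - 2*mu/(L + mu) = (L - mu)/(L + mu) = 145/165 = 0.8788


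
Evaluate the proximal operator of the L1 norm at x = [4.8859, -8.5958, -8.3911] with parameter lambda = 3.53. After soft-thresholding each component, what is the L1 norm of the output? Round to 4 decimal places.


Soft-thresholding with lambda = 3.53:
prox(4.8859) = sign(4.8859)*max(|4.8859| - 3.53, 0) = 1.3559
prox(-8.5958) = sign(-8.5958)*max(|-8.5958| - 3.53, 0) = -5.0658
prox(-8.3911) = sign(-8.3911)*max(|-8.3911| - 3.53, 0) = -4.8611
prox(x) = [1.3559, -5.0658, -4.8611]
||prox(x)||_1 = 1.3559 + 5.0658 + 4.8611 = 11.2828


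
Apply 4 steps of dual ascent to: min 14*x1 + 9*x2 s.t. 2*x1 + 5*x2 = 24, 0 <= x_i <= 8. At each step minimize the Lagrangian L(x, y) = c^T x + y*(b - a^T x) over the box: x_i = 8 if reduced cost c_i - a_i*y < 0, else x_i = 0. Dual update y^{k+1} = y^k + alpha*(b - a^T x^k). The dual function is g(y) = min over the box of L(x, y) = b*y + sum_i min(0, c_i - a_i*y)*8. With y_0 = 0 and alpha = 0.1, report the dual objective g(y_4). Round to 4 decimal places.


Dual ascent for LP: min 14*x1 + 9*x2, 2*x1 + 5*x2 = 24, 0 <= x_i <= 8
Step 1: y^k = 0.0, reduced costs: (14.0, 9.0)
  x^k = (0.0, 0.0), subgradient = b - a^T x = 24.0
  y^{k+1} = 0.0 + 0.1*24.0 = 2.4
Step 2: y^k = 2.4, reduced costs: (9.2, -3.0)
  x^k = (0.0, 8.0), subgradient = b - a^T x = -16.0
  y^{k+1} = 2.4 + 0.1*-16.0 = 0.8
Step 3: y^k = 0.8, reduced costs: (12.4, 5.0)
  x^k = (0.0, 0.0), subgradient = b - a^T x = 24.0
  y^{k+1} = 0.8 + 0.1*24.0 = 3.2
Step 4: y^k = 3.2, reduced costs: (7.6, -7.0)
  x^k = (0.0, 8.0), subgradient = b - a^T x = -16.0
  y^{k+1} = 3.2 + 0.1*-16.0 = 1.6
Dual objective at y_4 = 1.6: reduced costs (10.8, 1.0), box minimizer x = (0.0, 0.0)
g(y_4) = b*y + (c1 - a1*y)*x1 + (c2 - a2*y)*x2 = 24*1.6 + 10.8*0.0 + 1.0*0.0 = 38.4 + 0.0 + 0.0 = 38.4


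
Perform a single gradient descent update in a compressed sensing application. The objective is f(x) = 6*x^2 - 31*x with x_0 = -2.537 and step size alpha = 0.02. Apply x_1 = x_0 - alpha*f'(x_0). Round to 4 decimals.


We compute the gradient at x_0 and apply the update.
f'(x) = 12*x - 31
f'(-2.537) = 12*-2.537 - 31 = -61.444
x_1 = -2.537 - 0.02*-61.444 = -1.3081


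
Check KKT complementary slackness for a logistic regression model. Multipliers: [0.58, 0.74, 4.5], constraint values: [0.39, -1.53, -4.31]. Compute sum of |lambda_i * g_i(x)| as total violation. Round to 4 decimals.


KKT complementary slackness check:
lambda_1 * g_1 = 0.58 * 0.39 = 0.2262
lambda_2 * g_2 = 0.74 * -1.53 = -1.1322
lambda_3 * g_3 = 4.5 * -4.31 = -19.395
Total violation = 0.2262 + 1.1322 + 19.395 = 20.7534


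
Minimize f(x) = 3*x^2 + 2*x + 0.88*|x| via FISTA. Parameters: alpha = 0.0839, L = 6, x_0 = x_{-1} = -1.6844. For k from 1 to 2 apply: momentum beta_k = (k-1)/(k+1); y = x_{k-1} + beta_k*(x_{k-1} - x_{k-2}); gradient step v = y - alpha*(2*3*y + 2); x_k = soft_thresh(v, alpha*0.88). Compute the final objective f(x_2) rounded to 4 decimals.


FISTA on f(x) = 3*x^2 + 2*x + 0.88*|x|
L = 6, alpha = 0.0839
Iteration 1: beta = 0.0, y = -1.6844 + 0.0*(-1.6844 + 1.6844) = -1.6844
  grad(y) = -8.1064, v = y - alpha*grad = -1.0043
  prox(v) = soft_thresh(-1.0043, 0.0738) = -0.9304
Iteration 2: beta = 0.3333, y = -0.9304 + 0.3333*(-0.9304 + 1.6844) = -0.6791
  grad(y) = -2.0747, v = y - alpha*grad = -0.5051
  prox(v) = soft_thresh(-0.5051, 0.0738) = -0.4312
f(x_2) = 3*(-0.4312)^2 + 2*(-0.4312) + 0.88*|-0.4312| = 0.0749


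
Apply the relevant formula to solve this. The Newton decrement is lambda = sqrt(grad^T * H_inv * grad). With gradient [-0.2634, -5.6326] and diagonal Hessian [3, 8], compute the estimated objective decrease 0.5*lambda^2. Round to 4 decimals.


Step 1: H is diagonal, so H^(-1) * g = [-0.0878, -0.7041].
Step 2: g^T H^(-1) g = sum_i g_i^2 / H_ii
  = (-0.2634)^2/3 + (-5.6326)^2/8
  = 0.0231 + 3.9658 = 3.9889
Step 3: Objective decrease = 0.5 * g^T H^(-1) g = 1.9944


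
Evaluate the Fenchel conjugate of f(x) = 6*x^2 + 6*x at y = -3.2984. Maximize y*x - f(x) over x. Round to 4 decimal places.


f*(y) = sup_x {y*x - a*x^2 - b*x} = sup_x {(y-b)*x - a*x^2}
FOC: (y - b) - 2a*x = 0 => x* = (y - b)/(2a)
x* = (-3.2984 - 6)/(2*6) = -0.7749
f*(-3.2984) = (y-b)^2/(4a) = (-3.2984 - 6)^2/(4*6)
= 86.4602/24 = 3.6025


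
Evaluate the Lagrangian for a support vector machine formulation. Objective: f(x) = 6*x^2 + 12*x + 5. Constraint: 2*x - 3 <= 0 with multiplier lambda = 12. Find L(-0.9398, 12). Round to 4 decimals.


Step 1: Evaluate f(x).
f(-0.9398) = 6*(-0.9398)^2 + 12*(-0.9398) + 5 = -0.9783
Step 2: Evaluate g(x).
g(-0.9398) = 2*-0.9398 - 3 = -4.8796
Step 3: Compute Lagrangian.
L = -0.9783 + 12*-4.8796 = -59.5335


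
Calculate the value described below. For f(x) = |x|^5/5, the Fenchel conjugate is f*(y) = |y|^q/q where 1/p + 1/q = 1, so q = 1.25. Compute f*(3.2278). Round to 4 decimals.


The conjugate exponent q satisfies 1/p + 1/q = 1.
p = 5, so q = 5/(5 - 1) = 1.25
|y|^q = 3.2278^1.25 = 4.3265
f*(3.2278) = 4.3265 / 1.25 = 3.4612


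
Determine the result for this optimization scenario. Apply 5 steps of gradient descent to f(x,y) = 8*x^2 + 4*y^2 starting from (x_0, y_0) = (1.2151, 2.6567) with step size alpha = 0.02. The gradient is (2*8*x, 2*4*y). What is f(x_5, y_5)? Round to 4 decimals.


Gradient descent on f(x,y) = 8*x^2 + 4*y^2.
Starting point: (1.2151, 2.6567), alpha = 0.02
Step 1: grad_x = 2*8*1.2151 = 19.4416, grad_y = 2*4*2.6567 = 21.2536
  x_1 = 1.2151 - 0.02*19.4416 = 0.8263
  y_1 = 2.6567 - 0.02*21.2536 = 2.2316
Step 2: grad_x = 2*8*0.8263 = 13.2203, grad_y = 2*4*2.2316 = 17.853
  x_2 = 0.8263 - 0.02*13.2203 = 0.5619
  y_2 = 2.2316 - 0.02*17.853 = 1.8746
Step 3: grad_x = 2*8*0.5619 = 8.9898, grad_y = 2*4*1.8746 = 14.9965
  x_3 = 0.5619 - 0.02*8.9898 = 0.3821
  y_3 = 1.8746 - 0.02*14.9965 = 1.5746
Step 4: grad_x = 2*8*0.3821 = 6.1131, grad_y = 2*4*1.5746 = 12.5971
  x_4 = 0.3821 - 0.02*6.1131 = 0.2598
  y_4 = 1.5746 - 0.02*12.5971 = 1.3227
Step 5: grad_x = 2*8*0.2598 = 4.1569, grad_y = 2*4*1.3227 = 10.5816
  x_5 = 0.2598 - 0.02*4.1569 = 0.1767
  y_5 = 1.3227 - 0.02*10.5816 = 1.1111
f(0.1767, 1.1111) = 8*0.1767^2 + 4*1.1111^2 = 5.1875


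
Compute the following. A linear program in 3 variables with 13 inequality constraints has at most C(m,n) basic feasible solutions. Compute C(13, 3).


Each vertex corresponds to some choice of n active constraints out of m, so the number of vertices is at most C(m, n) = m! / (n!(m-n)!).
m = 13, n = 3
Numerator: 13 * 12 * 11
Denominator: 3! = 6
C(13, 3) = 286


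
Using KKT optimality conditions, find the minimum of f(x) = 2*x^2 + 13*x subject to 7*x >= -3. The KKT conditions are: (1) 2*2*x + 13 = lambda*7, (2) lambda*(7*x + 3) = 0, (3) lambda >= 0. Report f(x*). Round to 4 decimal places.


Step 1: Try lambda = 0 (constraint inactive).
x_unc = -13/(2*2) = -3.25
Check: 7*-3.25 = -22.75 < -3 -- violated!
Step 2: Constraint must be active: 7*x = -3
x* = -3/7 = -0.4286 (rounded; the exact value -3/7 is used below)
lambda = (2*2*(-3/7) + 13)/7 = 1.6122
Step 3: Compute optimal value.
f(x*) = 2*(-3/7)^2 + 13*(-3/7) = -5.2041


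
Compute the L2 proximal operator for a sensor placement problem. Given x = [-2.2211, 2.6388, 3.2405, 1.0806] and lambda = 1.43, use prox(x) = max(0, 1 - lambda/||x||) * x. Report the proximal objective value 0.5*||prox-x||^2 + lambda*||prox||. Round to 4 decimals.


Step 1: Compute ||x||.
||x|| = 4.8544
Step 2: Compute scaling factor.
scale = max(0, 1 - 1.43/4.8544) = 0.7054
Step 3: prox(x) = [-1.5668, 1.8615, 2.2859, 0.7623]
||prox(x)|| = 3.4244
Step 4: Proximal objective.
0.5*||prox-x||^2 = 1.0225
lambda*||prox|| = 4.8969
Total = 5.9193


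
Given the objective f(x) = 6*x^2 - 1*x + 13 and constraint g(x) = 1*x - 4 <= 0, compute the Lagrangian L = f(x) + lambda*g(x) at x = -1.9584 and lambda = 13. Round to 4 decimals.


Step 1: Evaluate f(x).
f(-1.9584) = 6*(-1.9584)^2 - 1*(-1.9584) + 13 = 37.9704
Step 2: Evaluate g(x).
g(-1.9584) = 1*-1.9584 - 4 = -5.9584
Step 3: Compute Lagrangian.
L = 37.9704 + 13*-5.9584 = -39.4888


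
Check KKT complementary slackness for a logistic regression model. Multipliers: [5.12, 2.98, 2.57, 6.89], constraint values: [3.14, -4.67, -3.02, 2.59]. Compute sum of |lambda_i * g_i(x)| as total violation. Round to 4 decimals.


KKT complementary slackness check:
lambda_1 * g_1 = 5.12 * 3.14 = 16.0768
lambda_2 * g_2 = 2.98 * -4.67 = -13.9166
lambda_3 * g_3 = 2.57 * -3.02 = -7.7614
lambda_4 * g_4 = 6.89 * 2.59 = 17.8451
Total violation = 16.0768 + 13.9166 + 7.7614 + 17.8451 = 55.5999


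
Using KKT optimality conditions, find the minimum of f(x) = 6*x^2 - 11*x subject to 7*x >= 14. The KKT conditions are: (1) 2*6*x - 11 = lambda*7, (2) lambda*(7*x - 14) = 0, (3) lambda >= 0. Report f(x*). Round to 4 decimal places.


Step 1: Try lambda = 0 (constraint inactive).
x_unc = 11/(2*6) = 0.9167
Check: 7*0.9167 = 6.4169 < 14 -- violated!
Step 2: Constraint must be active: 7*x = 14
x* = 14/7 = 2.0
lambda = (2*6*2.0 - 11)/7 = 1.8571
Step 3: Compute optimal value.
f(x*) = 6*2.0^2 - 11*2.0 = 2.0


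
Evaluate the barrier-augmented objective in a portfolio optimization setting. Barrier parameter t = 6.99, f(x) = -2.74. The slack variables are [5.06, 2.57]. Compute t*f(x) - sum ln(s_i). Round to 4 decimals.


Step 1: Compute log-barrier.
ln values: [1.6214, 0.9439]
phi = -(1.6214 + 0.9439) = -2.5653
Step 2: Compute augmented objective.
t*f(x) = 6.99*-2.74 = -19.1526
Total = -19.1526 - 2.5653 = -21.7179


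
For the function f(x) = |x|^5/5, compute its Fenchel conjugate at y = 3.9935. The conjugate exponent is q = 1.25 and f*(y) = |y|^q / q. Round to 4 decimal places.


The conjugate exponent q satisfies 1/p + 1/q = 1.
p = 5, so q = 5/(5 - 1) = 1.25
|y|^q = 3.9935^1.25 = 5.6454
f*(3.9935) = 5.6454 / 1.25 = 4.5163


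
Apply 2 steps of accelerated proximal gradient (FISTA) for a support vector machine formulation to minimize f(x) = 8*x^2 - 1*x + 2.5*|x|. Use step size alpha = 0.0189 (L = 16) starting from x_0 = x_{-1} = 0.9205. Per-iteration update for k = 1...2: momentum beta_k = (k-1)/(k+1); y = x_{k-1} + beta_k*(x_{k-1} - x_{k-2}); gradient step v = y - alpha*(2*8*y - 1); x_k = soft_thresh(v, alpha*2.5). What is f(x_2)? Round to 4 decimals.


FISTA on f(x) = 8*x^2 - 1*x + 2.5*|x|
L = 16, alpha = 0.0189
Iteration 1: beta = 0.0, y = 0.9205 + 0.0*(0.9205 - 0.9205) = 0.9205
  grad(y) = 13.728, v = y - alpha*grad = 0.661
  prox(v) = soft_thresh(0.661, 0.0473) = 0.6138
Iteration 2: beta = 0.3333, y = 0.6138 + 0.3333*(0.6138 - 0.9205) = 0.5116
  grad(y) = 7.1849, v = y - alpha*grad = 0.3758
  prox(v) = soft_thresh(0.3758, 0.0473) = 0.3285
f(x_2) = 8*0.3285^2 - 1*0.3285 + 2.5*|0.3285| = 1.3561


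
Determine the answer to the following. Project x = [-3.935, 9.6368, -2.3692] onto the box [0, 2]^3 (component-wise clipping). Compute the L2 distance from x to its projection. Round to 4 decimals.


Project each component onto [0, 2].
clip(-3.935) = 0.0, clip(9.6368) = 2.0, clip(-2.3692) = 0.0
Projection = [0.0, 2.0, 0.0]
Squared diffs: [15.4842, 58.3207, 5.6131]
Distance = sqrt(79.418) = 8.9117


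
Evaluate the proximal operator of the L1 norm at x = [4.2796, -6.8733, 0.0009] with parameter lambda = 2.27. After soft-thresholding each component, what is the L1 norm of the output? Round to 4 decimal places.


Soft-thresholding with lambda = 2.27:
prox(4.2796) = sign(4.2796)*max(|4.2796| - 2.27, 0) = 2.0096
prox(-6.8733) = sign(-6.8733)*max(|-6.8733| - 2.27, 0) = -4.6033
prox(0.0009) = sign(0.0009)*max(|0.0009| - 2.27, 0) = 0.0
prox(x) = [2.0096, -4.6033, 0.0]
||prox(x)||_1 = 2.0096 + 4.6033 + 0.0 = 6.6129


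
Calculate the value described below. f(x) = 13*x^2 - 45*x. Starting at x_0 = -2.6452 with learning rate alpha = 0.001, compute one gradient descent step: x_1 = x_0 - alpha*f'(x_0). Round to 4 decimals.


We compute the gradient at x_0 and apply the update.
f'(x) = 26*x - 45
f'(-2.6452) = 26*-2.6452 - 45 = -113.7752
x_1 = -2.6452 - 0.001*-113.7752 = -2.5314


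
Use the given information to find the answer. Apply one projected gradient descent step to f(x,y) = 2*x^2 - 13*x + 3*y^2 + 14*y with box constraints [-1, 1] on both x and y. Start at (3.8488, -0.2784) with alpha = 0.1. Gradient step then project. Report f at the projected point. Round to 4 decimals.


Step 1: Compute gradient at (3.8488, -0.2784).
grad_x = 2*2*3.8488 - 13 = 2.3952
grad_y = 2*3*-0.2784 + 14 = 12.3296
Step 2: Gradient step.
x_raw = 3.8488 - 0.1*2.3952 = 3.6093
y_raw = -0.2784 - 0.1*12.3296 = -1.5114
Step 3: Project onto [-1, 1].
x_proj = clip(3.6093) = 1.0
y_proj = clip(-1.5114) = -1.0
Step 4: Evaluate f.
f(1.0, -1.0) = -22.0


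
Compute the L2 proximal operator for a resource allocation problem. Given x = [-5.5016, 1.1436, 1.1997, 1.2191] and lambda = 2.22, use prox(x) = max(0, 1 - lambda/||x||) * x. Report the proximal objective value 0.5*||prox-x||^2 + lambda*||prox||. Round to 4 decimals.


Step 1: Compute ||x||.
||x|| = 5.8737
Step 2: Compute scaling factor.
scale = max(0, 1 - 2.22/5.8737) = 0.622
Step 3: prox(x) = [-3.4223, 0.7114, 0.7463, 0.7583]
||prox(x)|| = 3.6537
Step 4: Proximal objective.
0.5*||prox-x||^2 = 2.4642
lambda*||prox|| = 8.1112
Total = 10.5755


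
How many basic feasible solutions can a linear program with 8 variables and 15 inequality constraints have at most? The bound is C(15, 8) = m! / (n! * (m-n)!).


Each vertex corresponds to some choice of n active constraints out of m, so the number of vertices is at most C(m, n) = m! / (n!(m-n)!).
m = 15, n = 8
Numerator: 15 * 14 * 13 * 12 * 11 * 10 * 9 * 8
Denominator: 8! = 40320
C(15, 8) = 6435


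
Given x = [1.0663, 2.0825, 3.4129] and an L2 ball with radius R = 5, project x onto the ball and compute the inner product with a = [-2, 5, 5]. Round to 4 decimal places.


Step 1: Compute ||x|| (intermediates to 6 decimals).
||x|| = sqrt(1.0663^2 + 2.0825^2 + 3.4129^2) = 4.137836
Step 2: Project.
Since ||x|| <= R, proj = x (no scaling needed).
proj(x) = [1.0663, 2.0825, 3.4129]
Step 3: Dot product.
a^T * proj(x) = -2*1.0663 + 5*2.0825 + 5*3.4129 = 25.3444


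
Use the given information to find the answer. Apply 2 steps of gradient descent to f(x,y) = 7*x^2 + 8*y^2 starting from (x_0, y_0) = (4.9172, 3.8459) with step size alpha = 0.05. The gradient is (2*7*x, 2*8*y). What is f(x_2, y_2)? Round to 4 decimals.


Gradient descent on f(x,y) = 7*x^2 + 8*y^2.
Starting point: (4.9172, 3.8459), alpha = 0.05
Step 1: grad_x = 2*7*4.9172 = 68.8408, grad_y = 2*8*3.8459 = 61.5344
  x_1 = 4.9172 - 0.05*68.8408 = 1.4752
  y_1 = 3.8459 - 0.05*61.5344 = 0.7692
Step 2: grad_x = 2*7*1.4752 = 20.6522, grad_y = 2*8*0.7692 = 12.3069
  x_2 = 1.4752 - 0.05*20.6522 = 0.4425
  y_2 = 0.7692 - 0.05*12.3069 = 0.1538
f(0.4425, 0.1538) = 7*0.4425^2 + 8*0.1538^2 = 1.5603
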